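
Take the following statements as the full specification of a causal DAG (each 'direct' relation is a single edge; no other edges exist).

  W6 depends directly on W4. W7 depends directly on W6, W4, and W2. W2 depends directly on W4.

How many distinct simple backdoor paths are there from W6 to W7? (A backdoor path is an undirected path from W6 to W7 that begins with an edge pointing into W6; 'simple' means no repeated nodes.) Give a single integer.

2

A backdoor path from W6 to W7 is any simple undirected path whose first edge points into W6 (i.e. leaves W6 via a parent).
Parents of W6: {W4}.
Enumerating:
  P1: W6 <- W4 -> W2 -> W7
  P2: W6 <- W4 -> W7
That exhausts the simple backdoor paths. Count: 2.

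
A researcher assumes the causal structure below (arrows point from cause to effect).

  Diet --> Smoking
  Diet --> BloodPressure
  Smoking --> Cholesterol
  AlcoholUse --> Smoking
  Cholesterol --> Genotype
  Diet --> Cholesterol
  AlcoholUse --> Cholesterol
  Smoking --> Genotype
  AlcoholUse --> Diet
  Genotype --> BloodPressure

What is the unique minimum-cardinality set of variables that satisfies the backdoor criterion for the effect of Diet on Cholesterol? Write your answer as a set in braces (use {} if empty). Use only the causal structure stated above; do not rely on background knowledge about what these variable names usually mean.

{AlcoholUse}

Variables eligible for adjustment (non-descendants of Diet, excluding Diet and Cholesterol): {AlcoholUse}.
Backdoor paths from Diet to Cholesterol:
  P1: Diet <- AlcoholUse -> Smoking -> Cholesterol
  P2: Diet <- AlcoholUse -> Smoking -> Genotype <- Cholesterol
  P3: Diet <- AlcoholUse -> Cholesterol
The empty set is not sufficient: P1 (Diet <- AlcoholUse -> Smoking -> Cholesterol) has no collider blocking it and no conditioned non-collider, so it is open.
Try {AlcoholUse}:
  P1: blocked at fork node AlcoholUse ∈ conditioning set.
  P2: blocked at fork node AlcoholUse ∈ conditioning set.
  P3: blocked at fork node AlcoholUse ∈ conditioning set.
{AlcoholUse} contains no descendant of Diet and blocks every backdoor path.
{AlcoholUse} is the unique smallest valid adjustment set.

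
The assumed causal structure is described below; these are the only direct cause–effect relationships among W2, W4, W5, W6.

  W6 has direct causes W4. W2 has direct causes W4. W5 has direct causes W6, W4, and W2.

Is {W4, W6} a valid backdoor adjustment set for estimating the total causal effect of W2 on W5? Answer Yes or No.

Yes

Backdoor paths from W2 to W5 (paths whose first edge points into W2):
  P1: W2 <- W4 -> W6 -> W5
  P2: W2 <- W4 -> W5
Condition 1 (no descendant of W2 in the set): holds — descendants of W2 are {W5}; none are in {W4, W6}.
Condition 2 (every backdoor path blocked by {W4, W6}):
  P1: blocked at fork node W4 ∈ conditioning set.
  P2: blocked at fork node W4 ∈ conditioning set.
{W4, W6} satisfies the backdoor criterion.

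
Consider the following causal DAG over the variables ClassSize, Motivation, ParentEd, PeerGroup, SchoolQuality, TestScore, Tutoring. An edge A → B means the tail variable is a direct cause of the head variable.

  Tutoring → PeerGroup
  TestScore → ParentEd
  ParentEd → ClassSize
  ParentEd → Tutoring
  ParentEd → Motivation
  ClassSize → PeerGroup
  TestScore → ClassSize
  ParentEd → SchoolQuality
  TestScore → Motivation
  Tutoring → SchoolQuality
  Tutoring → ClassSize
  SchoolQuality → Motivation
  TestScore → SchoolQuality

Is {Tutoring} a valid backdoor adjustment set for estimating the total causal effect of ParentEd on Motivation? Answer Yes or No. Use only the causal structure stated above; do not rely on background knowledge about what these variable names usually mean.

No

Backdoor paths from ParentEd to Motivation (paths whose first edge points into ParentEd):
  P1: ParentEd <- TestScore -> ClassSize <- Tutoring -> SchoolQuality -> Motivation
  P2: ParentEd <- TestScore -> ClassSize -> PeerGroup <- Tutoring -> SchoolQuality -> Motivation
  P3: ParentEd <- TestScore -> SchoolQuality -> Motivation
  P4: ParentEd <- TestScore -> Motivation
Condition 1 (no descendant of ParentEd in the set): FAILS — Tutoring is a descendant of ParentEd.
Condition 2 (every backdoor path blocked by {Tutoring}):
  P1: blocked at collider ClassSize (neither it nor any descendant is in the conditioning set).
  P2: blocked at collider PeerGroup (neither it nor any descendant is in the conditioning set).
  P3: open — no interior node is in the conditioning set.
  P4: open — no interior node is in the conditioning set.
{Tutoring} does not satisfy the backdoor criterion.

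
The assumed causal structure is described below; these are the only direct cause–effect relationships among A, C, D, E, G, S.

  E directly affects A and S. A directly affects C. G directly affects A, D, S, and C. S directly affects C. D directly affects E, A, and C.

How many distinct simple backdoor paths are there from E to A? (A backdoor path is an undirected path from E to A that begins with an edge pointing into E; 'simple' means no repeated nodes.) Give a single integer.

A backdoor path from E to A is any simple undirected path whose first edge points into E (i.e. leaves E via a parent).
Parents of E: {D}.
Enumerating:
  P1: E <- D <- G -> S -> C <- A
  P2: E <- D <- G -> A
  P3: E <- D <- G -> C <- A
  P4: E <- D -> A
  P5: E <- D -> C <- G -> A
  P6: E <- D -> C <- S <- G -> A
  P7: E <- D -> C <- A
That exhausts the simple backdoor paths. Count: 7.

7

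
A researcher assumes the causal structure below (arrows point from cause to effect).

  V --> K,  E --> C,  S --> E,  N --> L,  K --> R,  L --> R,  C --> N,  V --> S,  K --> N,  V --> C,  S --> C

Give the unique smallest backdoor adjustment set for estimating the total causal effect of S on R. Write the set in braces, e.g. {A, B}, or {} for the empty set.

{V}

Variables eligible for adjustment (non-descendants of S, excluding S and R): {K, V}.
Backdoor paths from S to R:
  P1: S <- V -> K -> N -> L -> R
  P2: S <- V -> K -> R
  P3: S <- V -> C -> N <- K -> R
  P4: S <- V -> C -> N -> L -> R
The empty set is not sufficient: P1 (S <- V -> K -> N -> L -> R) has no collider blocking it and no conditioned non-collider, so it is open.
Try {V}:
  P1: blocked at fork node V ∈ conditioning set.
  P2: blocked at fork node V ∈ conditioning set.
  P3: blocked at fork node V ∈ conditioning set.
  P4: blocked at fork node V ∈ conditioning set.
{V} contains no descendant of S and blocks every backdoor path.
No other singleton works — e.g. {K} leaves P4 open — so {V} is the unique smallest valid adjustment set.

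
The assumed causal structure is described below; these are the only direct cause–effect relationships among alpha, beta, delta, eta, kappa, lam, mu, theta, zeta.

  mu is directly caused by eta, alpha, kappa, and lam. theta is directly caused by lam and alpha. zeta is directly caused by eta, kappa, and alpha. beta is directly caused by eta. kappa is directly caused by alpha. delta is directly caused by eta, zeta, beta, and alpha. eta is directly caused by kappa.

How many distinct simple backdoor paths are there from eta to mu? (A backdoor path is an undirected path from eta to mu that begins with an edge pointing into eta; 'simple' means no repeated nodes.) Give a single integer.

A backdoor path from eta to mu is any simple undirected path whose first edge points into eta (i.e. leaves eta via a parent).
Parents of eta: {kappa}.
Enumerating:
  P1: eta <- kappa <- alpha -> theta <- lam -> mu
  P2: eta <- kappa <- alpha -> mu
  P3: eta <- kappa -> zeta <- alpha -> theta <- lam -> mu
  P4: eta <- kappa -> zeta <- alpha -> mu
  P5: eta <- kappa -> zeta -> delta <- alpha -> theta <- lam -> mu
  P6: eta <- kappa -> zeta -> delta <- alpha -> mu
  P7: eta <- kappa -> mu
That exhausts the simple backdoor paths. Count: 7.

7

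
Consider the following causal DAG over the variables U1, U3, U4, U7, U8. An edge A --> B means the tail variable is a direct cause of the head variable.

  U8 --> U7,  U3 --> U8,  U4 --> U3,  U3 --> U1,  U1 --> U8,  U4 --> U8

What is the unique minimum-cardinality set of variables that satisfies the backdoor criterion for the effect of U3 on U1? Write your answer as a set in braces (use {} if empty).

{}

Variables eligible for adjustment (non-descendants of U3, excluding U3 and U1): {U4}.
Backdoor paths from U3 to U1:
  P1: U3 <- U4 -> U8 <- U1
Each backdoor path contains an unconditioned collider, so every path is already blocked with the empty conditioning set:
  P1: blocked at collider U8 (neither it nor any descendant is in the conditioning set).
The empty set is therefore the unique smallest valid set.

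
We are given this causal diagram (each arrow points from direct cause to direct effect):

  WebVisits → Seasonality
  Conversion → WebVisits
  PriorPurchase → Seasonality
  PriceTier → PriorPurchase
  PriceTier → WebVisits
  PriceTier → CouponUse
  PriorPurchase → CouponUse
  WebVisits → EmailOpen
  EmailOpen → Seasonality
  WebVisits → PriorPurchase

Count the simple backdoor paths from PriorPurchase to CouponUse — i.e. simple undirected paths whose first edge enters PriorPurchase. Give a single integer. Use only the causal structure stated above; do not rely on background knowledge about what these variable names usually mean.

A backdoor path from PriorPurchase to CouponUse is any simple undirected path whose first edge points into PriorPurchase (i.e. leaves PriorPurchase via a parent).
Parents of PriorPurchase: {PriceTier, WebVisits}.
Enumerating:
  P1: PriorPurchase <- PriceTier -> CouponUse
  P2: PriorPurchase <- WebVisits <- PriceTier -> CouponUse
That exhausts the simple backdoor paths. Count: 2.

2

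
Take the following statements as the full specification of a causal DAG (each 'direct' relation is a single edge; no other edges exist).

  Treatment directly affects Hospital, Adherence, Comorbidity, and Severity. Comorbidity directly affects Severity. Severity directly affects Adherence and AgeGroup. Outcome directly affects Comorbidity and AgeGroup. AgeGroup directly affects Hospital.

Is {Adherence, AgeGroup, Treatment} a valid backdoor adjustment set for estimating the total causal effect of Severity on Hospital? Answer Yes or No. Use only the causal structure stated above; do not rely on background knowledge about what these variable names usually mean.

Backdoor paths from Severity to Hospital (paths whose first edge points into Severity):
  P1: Severity <- Treatment -> Comorbidity <- Outcome -> AgeGroup -> Hospital
  P2: Severity <- Treatment -> Hospital
  P3: Severity <- Comorbidity <- Outcome -> AgeGroup -> Hospital
  P4: Severity <- Comorbidity <- Treatment -> Hospital
Condition 1 (no descendant of Severity in the set): FAILS — Adherence and AgeGroup are descendants of Severity.
Condition 2 (every backdoor path blocked by {Adherence, AgeGroup, Treatment}):
  P1: blocked at fork node Treatment ∈ conditioning set.
  P2: blocked at fork node Treatment ∈ conditioning set.
  P3: blocked at chain node AgeGroup ∈ conditioning set.
  P4: blocked at fork node Treatment ∈ conditioning set.
{Adherence, AgeGroup, Treatment} does not satisfy the backdoor criterion.

No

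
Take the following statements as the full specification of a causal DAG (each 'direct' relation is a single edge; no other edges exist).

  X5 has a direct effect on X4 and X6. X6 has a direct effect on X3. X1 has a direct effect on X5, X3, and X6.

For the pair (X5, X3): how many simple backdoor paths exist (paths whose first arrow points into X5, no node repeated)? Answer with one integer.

2

A backdoor path from X5 to X3 is any simple undirected path whose first edge points into X5 (i.e. leaves X5 via a parent).
Parents of X5: {X1}.
Enumerating:
  P1: X5 <- X1 -> X6 -> X3
  P2: X5 <- X1 -> X3
That exhausts the simple backdoor paths. Count: 2.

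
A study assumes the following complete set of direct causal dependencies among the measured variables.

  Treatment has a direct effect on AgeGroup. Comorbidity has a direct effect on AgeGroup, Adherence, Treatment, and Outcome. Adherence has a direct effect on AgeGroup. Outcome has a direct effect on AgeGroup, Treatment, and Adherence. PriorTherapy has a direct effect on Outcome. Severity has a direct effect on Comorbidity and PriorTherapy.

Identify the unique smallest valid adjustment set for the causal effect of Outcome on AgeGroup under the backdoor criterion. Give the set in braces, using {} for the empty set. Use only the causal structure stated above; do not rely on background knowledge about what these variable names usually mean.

{Comorbidity}

Variables eligible for adjustment (non-descendants of Outcome, excluding Outcome and AgeGroup): {Comorbidity, PriorTherapy, Severity}.
Backdoor paths from Outcome to AgeGroup:
  P1: Outcome <- Comorbidity -> Adherence -> AgeGroup
  P2: Outcome <- Comorbidity -> Treatment -> AgeGroup
  P3: Outcome <- Comorbidity -> AgeGroup
  P4: Outcome <- PriorTherapy <- Severity -> Comorbidity -> Adherence -> AgeGroup
  P5: Outcome <- PriorTherapy <- Severity -> Comorbidity -> Treatment -> AgeGroup
  P6: Outcome <- PriorTherapy <- Severity -> Comorbidity -> AgeGroup
The empty set is not sufficient: P1 (Outcome <- Comorbidity -> Adherence -> AgeGroup) has no collider blocking it and no conditioned non-collider, so it is open.
Try {Comorbidity}:
  P1: blocked at fork node Comorbidity ∈ conditioning set.
  P2: blocked at fork node Comorbidity ∈ conditioning set.
  P3: blocked at fork node Comorbidity ∈ conditioning set.
  P4: blocked at chain node Comorbidity ∈ conditioning set.
  P5: blocked at chain node Comorbidity ∈ conditioning set.
  P6: blocked at chain node Comorbidity ∈ conditioning set.
{Comorbidity} contains no descendant of Outcome and blocks every backdoor path.
No other singleton works — e.g. {Severity} leaves P1 open — so {Comorbidity} is the unique smallest valid adjustment set.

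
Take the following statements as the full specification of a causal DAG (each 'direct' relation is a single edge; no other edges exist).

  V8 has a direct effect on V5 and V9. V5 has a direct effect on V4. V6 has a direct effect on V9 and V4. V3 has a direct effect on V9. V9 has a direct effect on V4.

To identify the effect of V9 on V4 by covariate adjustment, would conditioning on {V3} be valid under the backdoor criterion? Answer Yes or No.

No

Backdoor paths from V9 to V4 (paths whose first edge points into V9):
  P1: V9 <- V8 -> V5 -> V4
  P2: V9 <- V6 -> V4
Condition 1 (no descendant of V9 in the set): holds — descendants of V9 are {V4}; none are in {V3}.
Condition 2 (every backdoor path blocked by {V3}):
  P1: open — no interior node is in the conditioning set.
  P2: open — no interior node is in the conditioning set.
{V3} does not satisfy the backdoor criterion.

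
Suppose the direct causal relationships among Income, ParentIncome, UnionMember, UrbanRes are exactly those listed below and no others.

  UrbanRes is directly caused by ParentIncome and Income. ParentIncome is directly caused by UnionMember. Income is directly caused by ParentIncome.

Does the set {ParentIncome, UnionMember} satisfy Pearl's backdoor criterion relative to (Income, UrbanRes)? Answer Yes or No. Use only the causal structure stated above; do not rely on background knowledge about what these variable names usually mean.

Yes

Backdoor paths from Income to UrbanRes (paths whose first edge points into Income):
  P1: Income <- ParentIncome -> UrbanRes
Condition 1 (no descendant of Income in the set): holds — descendants of Income are {UrbanRes}; none are in {ParentIncome, UnionMember}.
Condition 2 (every backdoor path blocked by {ParentIncome, UnionMember}):
  P1: blocked at fork node ParentIncome ∈ conditioning set.
{ParentIncome, UnionMember} satisfies the backdoor criterion.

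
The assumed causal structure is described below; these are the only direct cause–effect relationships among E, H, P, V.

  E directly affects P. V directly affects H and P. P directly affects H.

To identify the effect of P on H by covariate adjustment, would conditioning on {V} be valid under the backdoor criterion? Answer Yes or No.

Yes

Backdoor paths from P to H (paths whose first edge points into P):
  P1: P <- V -> H
Condition 1 (no descendant of P in the set): holds — descendants of P are {H}; none are in {V}.
Condition 2 (every backdoor path blocked by {V}):
  P1: blocked at fork node V ∈ conditioning set.
{V} satisfies the backdoor criterion.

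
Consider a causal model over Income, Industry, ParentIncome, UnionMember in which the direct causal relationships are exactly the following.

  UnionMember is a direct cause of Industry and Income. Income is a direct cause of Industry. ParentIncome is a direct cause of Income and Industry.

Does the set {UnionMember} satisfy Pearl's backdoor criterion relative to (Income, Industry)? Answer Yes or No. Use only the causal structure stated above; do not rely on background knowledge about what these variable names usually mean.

Backdoor paths from Income to Industry (paths whose first edge points into Income):
  P1: Income <- ParentIncome -> Industry
  P2: Income <- UnionMember -> Industry
Condition 1 (no descendant of Income in the set): holds — descendants of Income are {Industry}; none are in {UnionMember}.
Condition 2 (every backdoor path blocked by {UnionMember}):
  P1: open — no interior node is in the conditioning set.
  P2: blocked at fork node UnionMember ∈ conditioning set.
{UnionMember} does not satisfy the backdoor criterion.

No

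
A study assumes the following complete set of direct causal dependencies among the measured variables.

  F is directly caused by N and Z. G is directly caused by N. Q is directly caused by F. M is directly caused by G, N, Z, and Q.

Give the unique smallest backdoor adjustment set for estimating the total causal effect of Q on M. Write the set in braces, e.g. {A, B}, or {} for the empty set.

Variables eligible for adjustment (non-descendants of Q, excluding Q and M): {F, G, N, Z}.
Backdoor paths from Q to M:
  P1: Q <- F <- Z -> M
  P2: Q <- F <- N -> G -> M
  P3: Q <- F <- N -> M
The empty set is not sufficient: P1 (Q <- F <- Z -> M) has no collider blocking it and no conditioned non-collider, so it is open.
Try {F}:
  P1: blocked at chain node F ∈ conditioning set.
  P2: blocked at chain node F ∈ conditioning set.
  P3: blocked at chain node F ∈ conditioning set.
{F} contains no descendant of Q and blocks every backdoor path.
No other singleton works — e.g. {Z} leaves P2 open — so {F} is the unique smallest valid adjustment set.

{F}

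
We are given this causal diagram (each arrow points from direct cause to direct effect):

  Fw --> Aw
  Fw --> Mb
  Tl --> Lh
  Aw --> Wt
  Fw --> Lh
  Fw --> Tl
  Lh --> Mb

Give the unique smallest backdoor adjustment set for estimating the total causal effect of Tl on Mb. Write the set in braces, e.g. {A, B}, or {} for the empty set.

{Fw}

Variables eligible for adjustment (non-descendants of Tl, excluding Tl and Mb): {Aw, Fw, Wt}.
Backdoor paths from Tl to Mb:
  P1: Tl <- Fw -> Lh -> Mb
  P2: Tl <- Fw -> Mb
The empty set is not sufficient: P1 (Tl <- Fw -> Lh -> Mb) has no collider blocking it and no conditioned non-collider, so it is open.
Try {Fw}:
  P1: blocked at fork node Fw ∈ conditioning set.
  P2: blocked at fork node Fw ∈ conditioning set.
{Fw} contains no descendant of Tl and blocks every backdoor path.
No other singleton works — e.g. {Aw} leaves P1 open — so {Fw} is the unique smallest valid adjustment set.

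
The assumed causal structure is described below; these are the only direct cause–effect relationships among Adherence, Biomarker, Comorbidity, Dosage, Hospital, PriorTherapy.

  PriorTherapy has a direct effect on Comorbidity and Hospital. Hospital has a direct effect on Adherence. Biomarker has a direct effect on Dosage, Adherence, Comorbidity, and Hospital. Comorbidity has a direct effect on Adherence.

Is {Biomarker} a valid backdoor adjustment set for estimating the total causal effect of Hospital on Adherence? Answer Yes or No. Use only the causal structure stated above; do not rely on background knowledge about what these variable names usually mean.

Backdoor paths from Hospital to Adherence (paths whose first edge points into Hospital):
  P1: Hospital <- Biomarker -> Comorbidity -> Adherence
  P2: Hospital <- Biomarker -> Adherence
  P3: Hospital <- PriorTherapy -> Comorbidity <- Biomarker -> Adherence
  P4: Hospital <- PriorTherapy -> Comorbidity -> Adherence
Condition 1 (no descendant of Hospital in the set): holds — descendants of Hospital are {Adherence}; none are in {Biomarker}.
Condition 2 (every backdoor path blocked by {Biomarker}):
  P1: blocked at fork node Biomarker ∈ conditioning set.
  P2: blocked at fork node Biomarker ∈ conditioning set.
  P3: blocked at collider Comorbidity (neither it nor any descendant is in the conditioning set).
  P4: open — no interior node is in the conditioning set.
{Biomarker} does not satisfy the backdoor criterion.

No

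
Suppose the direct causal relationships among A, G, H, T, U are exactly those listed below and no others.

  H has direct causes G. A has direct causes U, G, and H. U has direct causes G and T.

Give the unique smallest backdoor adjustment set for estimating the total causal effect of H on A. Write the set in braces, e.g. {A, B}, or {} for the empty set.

{G}

Variables eligible for adjustment (non-descendants of H, excluding H and A): {G, T, U}.
Backdoor paths from H to A:
  P1: H <- G -> U -> A
  P2: H <- G -> A
The empty set is not sufficient: P1 (H <- G -> U -> A) has no collider blocking it and no conditioned non-collider, so it is open.
Try {G}:
  P1: blocked at fork node G ∈ conditioning set.
  P2: blocked at fork node G ∈ conditioning set.
{G} contains no descendant of H and blocks every backdoor path.
No other singleton works — e.g. {T} leaves P1 open — so {G} is the unique smallest valid adjustment set.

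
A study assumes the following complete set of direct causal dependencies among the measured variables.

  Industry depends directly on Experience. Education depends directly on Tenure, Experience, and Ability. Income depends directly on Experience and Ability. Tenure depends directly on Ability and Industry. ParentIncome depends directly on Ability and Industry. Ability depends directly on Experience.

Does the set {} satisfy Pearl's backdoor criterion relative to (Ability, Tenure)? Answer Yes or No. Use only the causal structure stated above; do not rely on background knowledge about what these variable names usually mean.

Backdoor paths from Ability to Tenure (paths whose first edge points into Ability):
  P1: Ability <- Experience -> Industry -> Tenure
  P2: Ability <- Experience -> Education <- Tenure
Condition 1 (no descendant of Ability in the set): holds — descendants of Ability are {Education, Income, ParentIncome, Tenure}; none are in {}.
Condition 2 (every backdoor path blocked by {}):
  P1: open — no interior node is in the conditioning set.
  P2: blocked at collider Education (neither it nor any descendant is in the conditioning set).
{} does not satisfy the backdoor criterion.

No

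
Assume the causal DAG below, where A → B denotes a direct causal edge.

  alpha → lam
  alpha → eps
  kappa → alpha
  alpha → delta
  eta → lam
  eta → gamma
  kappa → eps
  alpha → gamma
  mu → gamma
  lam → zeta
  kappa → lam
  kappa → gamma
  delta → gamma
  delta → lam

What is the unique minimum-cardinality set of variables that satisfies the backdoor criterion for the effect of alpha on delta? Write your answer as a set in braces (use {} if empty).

Variables eligible for adjustment (non-descendants of alpha, excluding alpha and delta): {eta, kappa, mu}.
Backdoor paths from alpha to delta:
  P1: alpha <- kappa -> gamma <- delta
  P2: alpha <- kappa -> gamma <- eta -> lam <- delta
  P3: alpha <- kappa -> lam <- delta
  P4: alpha <- kappa -> lam <- eta -> gamma <- delta
Each backdoor path contains an unconditioned collider, so every path is already blocked with the empty conditioning set:
  P1: blocked at collider gamma (neither it nor any descendant is in the conditioning set).
  P2: blocked at collider gamma (neither it nor any descendant is in the conditioning set).
  P3: blocked at collider lam (neither it nor any descendant is in the conditioning set).
  P4: blocked at collider lam (neither it nor any descendant is in the conditioning set).
The empty set is therefore the unique smallest valid set.

{}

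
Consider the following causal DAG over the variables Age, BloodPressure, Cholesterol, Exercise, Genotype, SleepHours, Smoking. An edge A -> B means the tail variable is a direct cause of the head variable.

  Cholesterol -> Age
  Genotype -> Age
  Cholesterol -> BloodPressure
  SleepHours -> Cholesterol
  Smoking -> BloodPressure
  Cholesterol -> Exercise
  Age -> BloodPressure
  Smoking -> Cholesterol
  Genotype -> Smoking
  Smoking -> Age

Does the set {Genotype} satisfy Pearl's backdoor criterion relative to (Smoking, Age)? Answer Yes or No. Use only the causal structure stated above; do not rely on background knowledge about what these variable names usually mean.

Backdoor paths from Smoking to Age (paths whose first edge points into Smoking):
  P1: Smoking <- Genotype -> Age
Condition 1 (no descendant of Smoking in the set): holds — descendants of Smoking are {Age, BloodPressure, Cholesterol, Exercise}; none are in {Genotype}.
Condition 2 (every backdoor path blocked by {Genotype}):
  P1: blocked at fork node Genotype ∈ conditioning set.
{Genotype} satisfies the backdoor criterion.

Yes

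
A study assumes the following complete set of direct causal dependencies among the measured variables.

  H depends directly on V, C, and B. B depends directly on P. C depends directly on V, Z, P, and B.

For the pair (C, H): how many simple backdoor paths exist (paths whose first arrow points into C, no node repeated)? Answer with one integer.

3

A backdoor path from C to H is any simple undirected path whose first edge points into C (i.e. leaves C via a parent).
Parents of C: {B, P, V, Z}.
Enumerating:
  P1: C <- P -> B -> H
  P2: C <- B -> H
  P3: C <- V -> H
That exhausts the simple backdoor paths. Count: 3.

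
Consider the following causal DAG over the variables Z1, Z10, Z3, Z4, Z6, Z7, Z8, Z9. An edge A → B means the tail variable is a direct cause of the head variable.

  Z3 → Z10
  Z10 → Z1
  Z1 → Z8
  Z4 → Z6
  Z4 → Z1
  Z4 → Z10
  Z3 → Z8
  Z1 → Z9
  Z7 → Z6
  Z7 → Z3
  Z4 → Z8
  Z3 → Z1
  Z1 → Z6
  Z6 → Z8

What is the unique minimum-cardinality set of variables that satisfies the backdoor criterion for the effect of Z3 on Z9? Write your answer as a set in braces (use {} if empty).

Variables eligible for adjustment (non-descendants of Z3, excluding Z3 and Z9): {Z4, Z7}.
Backdoor paths from Z3 to Z9:
  P1: Z3 <- Z7 -> Z6 <- Z4 -> Z10 -> Z1 -> Z9
  P2: Z3 <- Z7 -> Z6 <- Z4 -> Z1 -> Z9
  P3: Z3 <- Z7 -> Z6 <- Z4 -> Z8 <- Z1 -> Z9
  P4: Z3 <- Z7 -> Z6 <- Z1 -> Z9
  P5: Z3 <- Z7 -> Z6 -> Z8 <- Z4 -> Z10 -> Z1 -> Z9
  P6: Z3 <- Z7 -> Z6 -> Z8 <- Z4 -> Z1 -> Z9
  P7: Z3 <- Z7 -> Z6 -> Z8 <- Z1 -> Z9
Each backdoor path contains an unconditioned collider, so every path is already blocked with the empty conditioning set:
  P1: blocked at collider Z6 (neither it nor any descendant is in the conditioning set).
  P2: blocked at collider Z6 (neither it nor any descendant is in the conditioning set).
  P3: blocked at collider Z6 (neither it nor any descendant is in the conditioning set).
  P4: blocked at collider Z6 (neither it nor any descendant is in the conditioning set).
  P5: blocked at collider Z8 (neither it nor any descendant is in the conditioning set).
  P6: blocked at collider Z8 (neither it nor any descendant is in the conditioning set).
  P7: blocked at collider Z8 (neither it nor any descendant is in the conditioning set).
The empty set is therefore the unique smallest valid set.

{}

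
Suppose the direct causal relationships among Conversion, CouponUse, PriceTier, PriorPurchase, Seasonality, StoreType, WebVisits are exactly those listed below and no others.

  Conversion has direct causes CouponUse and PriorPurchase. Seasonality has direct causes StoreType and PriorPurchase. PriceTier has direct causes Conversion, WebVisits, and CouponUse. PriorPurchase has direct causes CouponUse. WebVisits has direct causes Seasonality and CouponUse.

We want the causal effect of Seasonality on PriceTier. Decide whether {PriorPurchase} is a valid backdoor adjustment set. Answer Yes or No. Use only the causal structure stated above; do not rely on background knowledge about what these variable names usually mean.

Backdoor paths from Seasonality to PriceTier (paths whose first edge points into Seasonality):
  P1: Seasonality <- PriorPurchase <- CouponUse -> Conversion -> PriceTier
  P2: Seasonality <- PriorPurchase <- CouponUse -> WebVisits -> PriceTier
  P3: Seasonality <- PriorPurchase <- CouponUse -> PriceTier
  P4: Seasonality <- PriorPurchase -> Conversion <- CouponUse -> WebVisits -> PriceTier
  P5: Seasonality <- PriorPurchase -> Conversion <- CouponUse -> PriceTier
  P6: Seasonality <- PriorPurchase -> Conversion -> PriceTier
Condition 1 (no descendant of Seasonality in the set): holds — descendants of Seasonality are {PriceTier, WebVisits}; none are in {PriorPurchase}.
Condition 2 (every backdoor path blocked by {PriorPurchase}):
  P1: blocked at chain node PriorPurchase ∈ conditioning set.
  P2: blocked at chain node PriorPurchase ∈ conditioning set.
  P3: blocked at chain node PriorPurchase ∈ conditioning set.
  P4: blocked at fork node PriorPurchase ∈ conditioning set.
  P5: blocked at fork node PriorPurchase ∈ conditioning set.
  P6: blocked at fork node PriorPurchase ∈ conditioning set.
{PriorPurchase} satisfies the backdoor criterion.

Yes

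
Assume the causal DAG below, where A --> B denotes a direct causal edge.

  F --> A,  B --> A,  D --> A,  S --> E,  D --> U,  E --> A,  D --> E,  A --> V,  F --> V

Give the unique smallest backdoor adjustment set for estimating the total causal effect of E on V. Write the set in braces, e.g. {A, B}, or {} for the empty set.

Variables eligible for adjustment (non-descendants of E, excluding E and V): {B, D, F, S, U}.
Backdoor paths from E to V:
  P1: E <- D -> A <- F -> V
  P2: E <- D -> A -> V
The empty set is not sufficient: P2 (E <- D -> A -> V) has no collider blocking it and no conditioned non-collider, so it is open.
Try {D}:
  P1: blocked at fork node D ∈ conditioning set.
  P2: blocked at fork node D ∈ conditioning set.
{D} contains no descendant of E and blocks every backdoor path.
No other singleton works — e.g. {B} leaves P2 open — so {D} is the unique smallest valid adjustment set.

{D}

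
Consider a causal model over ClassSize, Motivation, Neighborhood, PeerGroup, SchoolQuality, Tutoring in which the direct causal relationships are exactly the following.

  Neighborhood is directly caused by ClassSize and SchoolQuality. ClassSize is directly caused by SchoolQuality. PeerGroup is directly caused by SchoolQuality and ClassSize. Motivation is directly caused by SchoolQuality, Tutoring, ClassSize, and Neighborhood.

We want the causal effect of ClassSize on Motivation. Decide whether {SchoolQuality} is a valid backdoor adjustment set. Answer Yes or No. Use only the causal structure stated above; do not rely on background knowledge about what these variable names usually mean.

Backdoor paths from ClassSize to Motivation (paths whose first edge points into ClassSize):
  P1: ClassSize <- SchoolQuality -> Neighborhood -> Motivation
  P2: ClassSize <- SchoolQuality -> Motivation
Condition 1 (no descendant of ClassSize in the set): holds — descendants of ClassSize are {Motivation, Neighborhood, PeerGroup}; none are in {SchoolQuality}.
Condition 2 (every backdoor path blocked by {SchoolQuality}):
  P1: blocked at fork node SchoolQuality ∈ conditioning set.
  P2: blocked at fork node SchoolQuality ∈ conditioning set.
{SchoolQuality} satisfies the backdoor criterion.

Yes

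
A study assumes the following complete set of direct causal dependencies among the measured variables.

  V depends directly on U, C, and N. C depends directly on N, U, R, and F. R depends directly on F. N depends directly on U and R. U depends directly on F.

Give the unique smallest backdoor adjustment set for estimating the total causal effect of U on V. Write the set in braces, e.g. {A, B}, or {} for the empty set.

{F}

Variables eligible for adjustment (non-descendants of U, excluding U and V): {F, R}.
Backdoor paths from U to V:
  P1: U <- F -> R -> N -> C -> V
  P2: U <- F -> R -> N -> V
  P3: U <- F -> R -> C <- N -> V
  P4: U <- F -> R -> C -> V
  P5: U <- F -> C <- R -> N -> V
  P6: U <- F -> C <- N -> V
  P7: U <- F -> C -> V
The empty set is not sufficient: P1 (U <- F -> R -> N -> C -> V) has no collider blocking it and no conditioned non-collider, so it is open.
Try {F}:
  P1: blocked at fork node F ∈ conditioning set.
  P2: blocked at fork node F ∈ conditioning set.
  P3: blocked at fork node F ∈ conditioning set.
  P4: blocked at fork node F ∈ conditioning set.
  P5: blocked at fork node F ∈ conditioning set.
  P6: blocked at fork node F ∈ conditioning set.
  P7: blocked at fork node F ∈ conditioning set.
{F} contains no descendant of U and blocks every backdoor path.
No other singleton works — e.g. {R} leaves P7 open — so {F} is the unique smallest valid adjustment set.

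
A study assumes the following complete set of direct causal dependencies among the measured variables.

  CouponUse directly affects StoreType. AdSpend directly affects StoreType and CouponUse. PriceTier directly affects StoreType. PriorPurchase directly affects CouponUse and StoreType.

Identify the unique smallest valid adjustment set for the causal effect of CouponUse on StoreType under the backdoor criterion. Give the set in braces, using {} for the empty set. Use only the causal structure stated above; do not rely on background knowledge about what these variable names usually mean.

Variables eligible for adjustment (non-descendants of CouponUse, excluding CouponUse and StoreType): {AdSpend, PriceTier, PriorPurchase}.
Backdoor paths from CouponUse to StoreType:
  P1: CouponUse <- AdSpend -> StoreType
  P2: CouponUse <- PriorPurchase -> StoreType
The empty set is not sufficient: P1 (CouponUse <- AdSpend -> StoreType) has no collider blocking it and no conditioned non-collider, so it is open.
Try {AdSpend, PriorPurchase}:
  P1: blocked at fork node AdSpend ∈ conditioning set.
  P2: blocked at fork node PriorPurchase ∈ conditioning set.
{AdSpend, PriorPurchase} contains no descendant of CouponUse and blocks every backdoor path.
Every element of {AdSpend, PriorPurchase} is needed (dropping AdSpend leaves P1 open; dropping PriorPurchase leaves P2 open), so no proper subset is valid.
Among all size-2 subsets of the eligible variables, only {AdSpend, PriorPurchase} blocks every backdoor path, so it is the unique smallest valid adjustment set.

{AdSpend, PriorPurchase}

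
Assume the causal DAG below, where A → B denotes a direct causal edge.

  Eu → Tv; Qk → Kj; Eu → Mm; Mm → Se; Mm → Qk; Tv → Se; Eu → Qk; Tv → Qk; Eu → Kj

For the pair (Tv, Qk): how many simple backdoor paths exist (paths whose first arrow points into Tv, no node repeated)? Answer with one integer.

3

A backdoor path from Tv to Qk is any simple undirected path whose first edge points into Tv (i.e. leaves Tv via a parent).
Parents of Tv: {Eu}.
Enumerating:
  P1: Tv <- Eu -> Mm -> Qk
  P2: Tv <- Eu -> Qk
  P3: Tv <- Eu -> Kj <- Qk
That exhausts the simple backdoor paths. Count: 3.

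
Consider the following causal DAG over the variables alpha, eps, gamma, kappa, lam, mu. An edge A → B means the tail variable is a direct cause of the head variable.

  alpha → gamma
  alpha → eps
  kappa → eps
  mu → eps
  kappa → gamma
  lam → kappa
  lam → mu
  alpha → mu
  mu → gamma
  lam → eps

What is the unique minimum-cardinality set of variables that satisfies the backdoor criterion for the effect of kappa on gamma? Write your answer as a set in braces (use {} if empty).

Variables eligible for adjustment (non-descendants of kappa, excluding kappa and gamma): {alpha, lam, mu}.
Backdoor paths from kappa to gamma:
  P1: kappa <- lam -> mu <- alpha -> gamma
  P2: kappa <- lam -> mu -> eps <- alpha -> gamma
  P3: kappa <- lam -> mu -> gamma
  P4: kappa <- lam -> eps <- alpha -> mu -> gamma
  P5: kappa <- lam -> eps <- alpha -> gamma
  P6: kappa <- lam -> eps <- mu <- alpha -> gamma
  P7: kappa <- lam -> eps <- mu -> gamma
The empty set is not sufficient: P3 (kappa <- lam -> mu -> gamma) has no collider blocking it and no conditioned non-collider, so it is open.
Try {lam}:
  P1: blocked at fork node lam ∈ conditioning set.
  P2: blocked at fork node lam ∈ conditioning set.
  P3: blocked at fork node lam ∈ conditioning set.
  P4: blocked at fork node lam ∈ conditioning set.
  P5: blocked at fork node lam ∈ conditioning set.
  P6: blocked at fork node lam ∈ conditioning set.
  P7: blocked at fork node lam ∈ conditioning set.
{lam} contains no descendant of kappa and blocks every backdoor path.
No other singleton works — e.g. {alpha} leaves P3 open — so {lam} is the unique smallest valid adjustment set.

{lam}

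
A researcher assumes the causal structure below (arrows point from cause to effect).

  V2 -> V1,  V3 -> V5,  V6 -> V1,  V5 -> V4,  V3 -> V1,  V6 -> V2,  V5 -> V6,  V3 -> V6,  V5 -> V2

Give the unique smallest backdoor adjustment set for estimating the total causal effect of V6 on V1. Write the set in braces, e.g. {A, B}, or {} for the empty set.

{V3, V5}

Variables eligible for adjustment (non-descendants of V6, excluding V6 and V1): {V3, V4, V5}.
Backdoor paths from V6 to V1:
  P1: V6 <- V3 -> V5 -> V2 -> V1
  P2: V6 <- V3 -> V1
  P3: V6 <- V5 <- V3 -> V1
  P4: V6 <- V5 -> V2 -> V1
The empty set is not sufficient: P1 (V6 <- V3 -> V5 -> V2 -> V1) has no collider blocking it and no conditioned non-collider, so it is open.
Try {V3, V5}:
  P1: blocked at fork node V3 ∈ conditioning set.
  P2: blocked at fork node V3 ∈ conditioning set.
  P3: blocked at chain node V5 ∈ conditioning set.
  P4: blocked at fork node V5 ∈ conditioning set.
{V3, V5} contains no descendant of V6 and blocks every backdoor path.
Every element of {V3, V5} is needed (dropping V3 leaves P2 open; dropping V5 leaves P4 open), so no proper subset is valid.
Among all size-2 subsets of the eligible variables, only {V3, V5} blocks every backdoor path, so it is the unique smallest valid adjustment set.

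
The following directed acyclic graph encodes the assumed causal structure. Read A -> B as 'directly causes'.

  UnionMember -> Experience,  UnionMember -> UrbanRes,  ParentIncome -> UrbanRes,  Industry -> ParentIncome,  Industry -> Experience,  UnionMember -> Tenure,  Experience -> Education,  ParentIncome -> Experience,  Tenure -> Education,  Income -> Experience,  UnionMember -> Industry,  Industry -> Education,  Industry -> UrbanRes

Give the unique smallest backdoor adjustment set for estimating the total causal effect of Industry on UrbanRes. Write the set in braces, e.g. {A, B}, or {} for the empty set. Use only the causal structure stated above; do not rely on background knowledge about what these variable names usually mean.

Variables eligible for adjustment (non-descendants of Industry, excluding Industry and UrbanRes): {Income, Tenure, UnionMember}.
Backdoor paths from Industry to UrbanRes:
  P1: Industry <- UnionMember -> Tenure -> Education <- Experience <- ParentIncome -> UrbanRes
  P2: Industry <- UnionMember -> Experience <- ParentIncome -> UrbanRes
  P3: Industry <- UnionMember -> UrbanRes
The empty set is not sufficient: P3 (Industry <- UnionMember -> UrbanRes) has no collider blocking it and no conditioned non-collider, so it is open.
Try {UnionMember}:
  P1: blocked at fork node UnionMember ∈ conditioning set.
  P2: blocked at fork node UnionMember ∈ conditioning set.
  P3: blocked at fork node UnionMember ∈ conditioning set.
{UnionMember} contains no descendant of Industry and blocks every backdoor path.
No other singleton works — e.g. {Tenure} leaves P3 open — so {UnionMember} is the unique smallest valid adjustment set.

{UnionMember}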